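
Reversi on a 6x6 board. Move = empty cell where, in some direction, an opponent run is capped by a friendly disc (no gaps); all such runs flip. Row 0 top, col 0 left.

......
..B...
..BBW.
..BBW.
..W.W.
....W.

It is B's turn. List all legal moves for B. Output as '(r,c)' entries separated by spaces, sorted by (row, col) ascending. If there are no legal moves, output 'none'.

Answer: (1,5) (2,5) (3,5) (4,5) (5,1) (5,2) (5,5)

Derivation:
(1,3): no bracket -> illegal
(1,4): no bracket -> illegal
(1,5): flips 1 -> legal
(2,5): flips 1 -> legal
(3,1): no bracket -> illegal
(3,5): flips 1 -> legal
(4,1): no bracket -> illegal
(4,3): no bracket -> illegal
(4,5): flips 1 -> legal
(5,1): flips 1 -> legal
(5,2): flips 1 -> legal
(5,3): no bracket -> illegal
(5,5): flips 1 -> legal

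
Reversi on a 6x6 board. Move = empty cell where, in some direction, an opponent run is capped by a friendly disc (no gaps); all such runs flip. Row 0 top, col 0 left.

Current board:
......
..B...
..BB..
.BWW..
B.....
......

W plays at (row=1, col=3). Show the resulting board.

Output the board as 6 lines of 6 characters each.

Place W at (1,3); scan 8 dirs for brackets.
Dir NW: first cell '.' (not opp) -> no flip
Dir N: first cell '.' (not opp) -> no flip
Dir NE: first cell '.' (not opp) -> no flip
Dir W: opp run (1,2), next='.' -> no flip
Dir E: first cell '.' (not opp) -> no flip
Dir SW: opp run (2,2) (3,1) (4,0), next=edge -> no flip
Dir S: opp run (2,3) capped by W -> flip
Dir SE: first cell '.' (not opp) -> no flip
All flips: (2,3)

Answer: ......
..BW..
..BW..
.BWW..
B.....
......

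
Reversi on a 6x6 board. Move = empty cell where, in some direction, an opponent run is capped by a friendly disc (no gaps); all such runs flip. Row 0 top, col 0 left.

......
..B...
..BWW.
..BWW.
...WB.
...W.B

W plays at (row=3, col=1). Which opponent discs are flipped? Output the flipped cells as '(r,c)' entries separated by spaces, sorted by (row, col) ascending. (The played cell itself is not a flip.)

Dir NW: first cell '.' (not opp) -> no flip
Dir N: first cell '.' (not opp) -> no flip
Dir NE: opp run (2,2), next='.' -> no flip
Dir W: first cell '.' (not opp) -> no flip
Dir E: opp run (3,2) capped by W -> flip
Dir SW: first cell '.' (not opp) -> no flip
Dir S: first cell '.' (not opp) -> no flip
Dir SE: first cell '.' (not opp) -> no flip

Answer: (3,2)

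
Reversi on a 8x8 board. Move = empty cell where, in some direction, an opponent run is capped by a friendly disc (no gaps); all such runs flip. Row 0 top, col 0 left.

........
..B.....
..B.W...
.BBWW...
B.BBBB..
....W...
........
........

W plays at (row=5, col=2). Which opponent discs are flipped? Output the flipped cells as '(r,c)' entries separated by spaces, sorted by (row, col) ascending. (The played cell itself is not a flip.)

Dir NW: first cell '.' (not opp) -> no flip
Dir N: opp run (4,2) (3,2) (2,2) (1,2), next='.' -> no flip
Dir NE: opp run (4,3) capped by W -> flip
Dir W: first cell '.' (not opp) -> no flip
Dir E: first cell '.' (not opp) -> no flip
Dir SW: first cell '.' (not opp) -> no flip
Dir S: first cell '.' (not opp) -> no flip
Dir SE: first cell '.' (not opp) -> no flip

Answer: (4,3)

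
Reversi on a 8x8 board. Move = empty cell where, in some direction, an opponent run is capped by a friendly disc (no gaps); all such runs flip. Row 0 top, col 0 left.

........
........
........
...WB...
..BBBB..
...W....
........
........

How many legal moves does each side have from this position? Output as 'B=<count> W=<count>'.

Answer: B=7 W=4

Derivation:
-- B to move --
(2,2): flips 1 -> legal
(2,3): flips 1 -> legal
(2,4): flips 1 -> legal
(3,2): flips 1 -> legal
(5,2): no bracket -> illegal
(5,4): no bracket -> illegal
(6,2): flips 1 -> legal
(6,3): flips 1 -> legal
(6,4): flips 1 -> legal
B mobility = 7
-- W to move --
(2,3): no bracket -> illegal
(2,4): no bracket -> illegal
(2,5): no bracket -> illegal
(3,1): flips 1 -> legal
(3,2): no bracket -> illegal
(3,5): flips 2 -> legal
(3,6): no bracket -> illegal
(4,1): no bracket -> illegal
(4,6): no bracket -> illegal
(5,1): flips 1 -> legal
(5,2): no bracket -> illegal
(5,4): no bracket -> illegal
(5,5): flips 1 -> legal
(5,6): no bracket -> illegal
W mobility = 4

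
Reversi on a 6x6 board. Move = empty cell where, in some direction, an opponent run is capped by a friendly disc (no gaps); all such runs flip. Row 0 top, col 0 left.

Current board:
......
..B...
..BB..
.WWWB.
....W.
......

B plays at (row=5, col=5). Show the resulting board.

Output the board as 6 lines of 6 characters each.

Place B at (5,5); scan 8 dirs for brackets.
Dir NW: opp run (4,4) (3,3) capped by B -> flip
Dir N: first cell '.' (not opp) -> no flip
Dir NE: edge -> no flip
Dir W: first cell '.' (not opp) -> no flip
Dir E: edge -> no flip
Dir SW: edge -> no flip
Dir S: edge -> no flip
Dir SE: edge -> no flip
All flips: (3,3) (4,4)

Answer: ......
..B...
..BB..
.WWBB.
....B.
.....B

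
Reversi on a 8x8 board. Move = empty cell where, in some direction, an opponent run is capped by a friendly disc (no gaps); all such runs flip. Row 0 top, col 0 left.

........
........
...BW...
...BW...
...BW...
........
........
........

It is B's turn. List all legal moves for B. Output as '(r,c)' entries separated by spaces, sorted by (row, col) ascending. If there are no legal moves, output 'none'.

(1,3): no bracket -> illegal
(1,4): no bracket -> illegal
(1,5): flips 1 -> legal
(2,5): flips 2 -> legal
(3,5): flips 1 -> legal
(4,5): flips 2 -> legal
(5,3): no bracket -> illegal
(5,4): no bracket -> illegal
(5,5): flips 1 -> legal

Answer: (1,5) (2,5) (3,5) (4,5) (5,5)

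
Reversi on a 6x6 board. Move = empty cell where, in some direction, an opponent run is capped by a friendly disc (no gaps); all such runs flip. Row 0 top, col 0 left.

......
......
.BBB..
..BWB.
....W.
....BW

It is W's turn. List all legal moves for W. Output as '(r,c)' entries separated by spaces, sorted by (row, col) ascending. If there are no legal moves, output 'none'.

(1,0): no bracket -> illegal
(1,1): flips 1 -> legal
(1,2): no bracket -> illegal
(1,3): flips 1 -> legal
(1,4): no bracket -> illegal
(2,0): no bracket -> illegal
(2,4): flips 1 -> legal
(2,5): no bracket -> illegal
(3,0): no bracket -> illegal
(3,1): flips 1 -> legal
(3,5): flips 1 -> legal
(4,1): no bracket -> illegal
(4,2): no bracket -> illegal
(4,3): no bracket -> illegal
(4,5): no bracket -> illegal
(5,3): flips 1 -> legal

Answer: (1,1) (1,3) (2,4) (3,1) (3,5) (5,3)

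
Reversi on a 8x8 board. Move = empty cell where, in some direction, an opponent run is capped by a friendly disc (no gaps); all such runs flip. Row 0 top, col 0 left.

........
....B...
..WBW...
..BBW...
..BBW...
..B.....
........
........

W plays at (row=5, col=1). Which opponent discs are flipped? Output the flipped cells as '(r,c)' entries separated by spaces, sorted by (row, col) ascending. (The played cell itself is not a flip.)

Dir NW: first cell '.' (not opp) -> no flip
Dir N: first cell '.' (not opp) -> no flip
Dir NE: opp run (4,2) (3,3) capped by W -> flip
Dir W: first cell '.' (not opp) -> no flip
Dir E: opp run (5,2), next='.' -> no flip
Dir SW: first cell '.' (not opp) -> no flip
Dir S: first cell '.' (not opp) -> no flip
Dir SE: first cell '.' (not opp) -> no flip

Answer: (3,3) (4,2)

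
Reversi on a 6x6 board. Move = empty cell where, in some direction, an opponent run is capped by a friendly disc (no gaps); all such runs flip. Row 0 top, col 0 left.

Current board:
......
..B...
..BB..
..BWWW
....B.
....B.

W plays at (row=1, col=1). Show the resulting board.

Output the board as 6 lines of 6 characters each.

Answer: ......
.WB...
..WB..
..BWWW
....B.
....B.

Derivation:
Place W at (1,1); scan 8 dirs for brackets.
Dir NW: first cell '.' (not opp) -> no flip
Dir N: first cell '.' (not opp) -> no flip
Dir NE: first cell '.' (not opp) -> no flip
Dir W: first cell '.' (not opp) -> no flip
Dir E: opp run (1,2), next='.' -> no flip
Dir SW: first cell '.' (not opp) -> no flip
Dir S: first cell '.' (not opp) -> no flip
Dir SE: opp run (2,2) capped by W -> flip
All flips: (2,2)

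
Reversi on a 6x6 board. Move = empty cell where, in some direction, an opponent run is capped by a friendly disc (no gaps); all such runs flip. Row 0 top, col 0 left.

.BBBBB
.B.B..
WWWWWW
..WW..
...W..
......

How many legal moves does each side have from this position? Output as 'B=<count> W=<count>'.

-- B to move --
(1,0): no bracket -> illegal
(1,2): no bracket -> illegal
(1,4): no bracket -> illegal
(1,5): no bracket -> illegal
(3,0): no bracket -> illegal
(3,1): flips 2 -> legal
(3,4): no bracket -> illegal
(3,5): flips 1 -> legal
(4,1): no bracket -> illegal
(4,2): no bracket -> illegal
(4,4): flips 2 -> legal
(5,2): no bracket -> illegal
(5,3): flips 3 -> legal
(5,4): no bracket -> illegal
B mobility = 4
-- W to move --
(0,0): flips 1 -> legal
(1,0): no bracket -> illegal
(1,2): no bracket -> illegal
(1,4): no bracket -> illegal
(1,5): no bracket -> illegal
W mobility = 1

Answer: B=4 W=1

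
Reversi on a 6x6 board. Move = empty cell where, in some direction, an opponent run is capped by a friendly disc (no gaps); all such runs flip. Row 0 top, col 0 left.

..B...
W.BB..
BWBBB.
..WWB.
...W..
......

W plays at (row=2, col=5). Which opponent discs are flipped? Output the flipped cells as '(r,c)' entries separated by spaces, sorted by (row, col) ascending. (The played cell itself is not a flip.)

Answer: (2,2) (2,3) (2,4) (3,4)

Derivation:
Dir NW: first cell '.' (not opp) -> no flip
Dir N: first cell '.' (not opp) -> no flip
Dir NE: edge -> no flip
Dir W: opp run (2,4) (2,3) (2,2) capped by W -> flip
Dir E: edge -> no flip
Dir SW: opp run (3,4) capped by W -> flip
Dir S: first cell '.' (not opp) -> no flip
Dir SE: edge -> no flip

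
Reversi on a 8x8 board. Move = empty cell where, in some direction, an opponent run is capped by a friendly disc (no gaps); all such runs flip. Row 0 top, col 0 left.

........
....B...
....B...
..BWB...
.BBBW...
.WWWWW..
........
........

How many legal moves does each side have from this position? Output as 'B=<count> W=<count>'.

Answer: B=8 W=9

Derivation:
-- B to move --
(2,2): no bracket -> illegal
(2,3): flips 1 -> legal
(3,5): no bracket -> illegal
(4,0): no bracket -> illegal
(4,5): flips 1 -> legal
(4,6): no bracket -> illegal
(5,0): no bracket -> illegal
(5,6): no bracket -> illegal
(6,0): flips 1 -> legal
(6,1): flips 2 -> legal
(6,2): flips 1 -> legal
(6,3): flips 2 -> legal
(6,4): flips 3 -> legal
(6,5): flips 1 -> legal
(6,6): no bracket -> illegal
B mobility = 8
-- W to move --
(0,3): no bracket -> illegal
(0,4): flips 3 -> legal
(0,5): no bracket -> illegal
(1,3): no bracket -> illegal
(1,5): flips 1 -> legal
(2,1): flips 2 -> legal
(2,2): flips 2 -> legal
(2,3): no bracket -> illegal
(2,5): flips 2 -> legal
(3,0): flips 1 -> legal
(3,1): flips 3 -> legal
(3,5): flips 1 -> legal
(4,0): flips 3 -> legal
(4,5): no bracket -> illegal
(5,0): no bracket -> illegal
W mobility = 9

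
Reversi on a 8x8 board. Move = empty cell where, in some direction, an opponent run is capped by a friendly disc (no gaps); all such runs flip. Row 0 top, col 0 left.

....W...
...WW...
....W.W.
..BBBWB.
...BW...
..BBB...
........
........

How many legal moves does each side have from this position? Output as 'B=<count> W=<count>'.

-- B to move --
(0,2): no bracket -> illegal
(0,3): no bracket -> illegal
(0,5): no bracket -> illegal
(1,2): no bracket -> illegal
(1,5): flips 1 -> legal
(1,6): flips 1 -> legal
(1,7): flips 3 -> legal
(2,2): no bracket -> illegal
(2,3): no bracket -> illegal
(2,5): no bracket -> illegal
(2,7): no bracket -> illegal
(3,7): no bracket -> illegal
(4,5): flips 1 -> legal
(4,6): no bracket -> illegal
(5,5): flips 1 -> legal
B mobility = 5
-- W to move --
(2,1): no bracket -> illegal
(2,2): flips 1 -> legal
(2,3): no bracket -> illegal
(2,5): no bracket -> illegal
(2,7): no bracket -> illegal
(3,1): flips 3 -> legal
(3,7): flips 1 -> legal
(4,1): no bracket -> illegal
(4,2): flips 2 -> legal
(4,5): no bracket -> illegal
(4,6): flips 1 -> legal
(4,7): no bracket -> illegal
(5,1): no bracket -> illegal
(5,5): no bracket -> illegal
(6,1): no bracket -> illegal
(6,2): flips 1 -> legal
(6,3): no bracket -> illegal
(6,4): flips 1 -> legal
(6,5): no bracket -> illegal
W mobility = 7

Answer: B=5 W=7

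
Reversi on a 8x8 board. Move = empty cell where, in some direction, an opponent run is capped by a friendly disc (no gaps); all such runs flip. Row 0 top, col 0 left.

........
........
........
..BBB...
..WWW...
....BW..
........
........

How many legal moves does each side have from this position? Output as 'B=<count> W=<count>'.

Answer: B=5 W=8

Derivation:
-- B to move --
(3,1): no bracket -> illegal
(3,5): no bracket -> illegal
(4,1): no bracket -> illegal
(4,5): no bracket -> illegal
(4,6): no bracket -> illegal
(5,1): flips 1 -> legal
(5,2): flips 2 -> legal
(5,3): flips 1 -> legal
(5,6): flips 1 -> legal
(6,4): no bracket -> illegal
(6,5): no bracket -> illegal
(6,6): flips 2 -> legal
B mobility = 5
-- W to move --
(2,1): flips 1 -> legal
(2,2): flips 2 -> legal
(2,3): flips 1 -> legal
(2,4): flips 2 -> legal
(2,5): flips 1 -> legal
(3,1): no bracket -> illegal
(3,5): no bracket -> illegal
(4,1): no bracket -> illegal
(4,5): no bracket -> illegal
(5,3): flips 1 -> legal
(6,3): no bracket -> illegal
(6,4): flips 1 -> legal
(6,5): flips 1 -> legal
W mobility = 8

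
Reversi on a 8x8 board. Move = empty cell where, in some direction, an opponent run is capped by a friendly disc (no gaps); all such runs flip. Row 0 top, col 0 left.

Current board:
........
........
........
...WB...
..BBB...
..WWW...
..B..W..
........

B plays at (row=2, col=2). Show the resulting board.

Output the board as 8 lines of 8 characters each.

Place B at (2,2); scan 8 dirs for brackets.
Dir NW: first cell '.' (not opp) -> no flip
Dir N: first cell '.' (not opp) -> no flip
Dir NE: first cell '.' (not opp) -> no flip
Dir W: first cell '.' (not opp) -> no flip
Dir E: first cell '.' (not opp) -> no flip
Dir SW: first cell '.' (not opp) -> no flip
Dir S: first cell '.' (not opp) -> no flip
Dir SE: opp run (3,3) capped by B -> flip
All flips: (3,3)

Answer: ........
........
..B.....
...BB...
..BBB...
..WWW...
..B..W..
........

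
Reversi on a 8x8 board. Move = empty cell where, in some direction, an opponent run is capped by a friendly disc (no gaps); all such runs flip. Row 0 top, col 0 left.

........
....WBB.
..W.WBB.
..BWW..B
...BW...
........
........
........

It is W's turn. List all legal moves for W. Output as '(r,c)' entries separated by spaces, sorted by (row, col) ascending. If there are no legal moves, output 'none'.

Answer: (0,6) (0,7) (1,7) (2,7) (3,1) (3,6) (4,2) (5,2) (5,3)

Derivation:
(0,4): no bracket -> illegal
(0,5): no bracket -> illegal
(0,6): flips 1 -> legal
(0,7): flips 2 -> legal
(1,7): flips 2 -> legal
(2,1): no bracket -> illegal
(2,3): no bracket -> illegal
(2,7): flips 2 -> legal
(3,1): flips 1 -> legal
(3,5): no bracket -> illegal
(3,6): flips 1 -> legal
(4,1): no bracket -> illegal
(4,2): flips 2 -> legal
(4,6): no bracket -> illegal
(4,7): no bracket -> illegal
(5,2): flips 1 -> legal
(5,3): flips 1 -> legal
(5,4): no bracket -> illegal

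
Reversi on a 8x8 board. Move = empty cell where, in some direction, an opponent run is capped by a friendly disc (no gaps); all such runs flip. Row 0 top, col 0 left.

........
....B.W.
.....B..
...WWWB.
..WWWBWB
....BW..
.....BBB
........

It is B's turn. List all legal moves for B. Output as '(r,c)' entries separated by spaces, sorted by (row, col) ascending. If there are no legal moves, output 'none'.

(0,5): no bracket -> illegal
(0,6): no bracket -> illegal
(0,7): flips 1 -> legal
(1,5): no bracket -> illegal
(1,7): no bracket -> illegal
(2,2): flips 3 -> legal
(2,3): flips 1 -> legal
(2,4): flips 2 -> legal
(2,6): no bracket -> illegal
(2,7): no bracket -> illegal
(3,1): no bracket -> illegal
(3,2): flips 4 -> legal
(3,7): no bracket -> illegal
(4,1): flips 3 -> legal
(5,1): no bracket -> illegal
(5,2): flips 2 -> legal
(5,3): no bracket -> illegal
(5,6): flips 2 -> legal
(5,7): no bracket -> illegal
(6,4): no bracket -> illegal

Answer: (0,7) (2,2) (2,3) (2,4) (3,2) (4,1) (5,2) (5,6)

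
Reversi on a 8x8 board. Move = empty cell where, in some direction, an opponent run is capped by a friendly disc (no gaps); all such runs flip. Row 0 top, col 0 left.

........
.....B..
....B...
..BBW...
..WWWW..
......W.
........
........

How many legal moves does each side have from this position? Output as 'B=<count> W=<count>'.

-- B to move --
(2,3): no bracket -> illegal
(2,5): no bracket -> illegal
(3,1): no bracket -> illegal
(3,5): flips 1 -> legal
(3,6): no bracket -> illegal
(4,1): no bracket -> illegal
(4,6): no bracket -> illegal
(4,7): no bracket -> illegal
(5,1): flips 1 -> legal
(5,2): flips 1 -> legal
(5,3): flips 1 -> legal
(5,4): flips 3 -> legal
(5,5): flips 1 -> legal
(5,7): no bracket -> illegal
(6,5): no bracket -> illegal
(6,6): no bracket -> illegal
(6,7): no bracket -> illegal
B mobility = 6
-- W to move --
(0,4): no bracket -> illegal
(0,5): no bracket -> illegal
(0,6): flips 3 -> legal
(1,3): no bracket -> illegal
(1,4): flips 1 -> legal
(1,6): no bracket -> illegal
(2,1): flips 1 -> legal
(2,2): flips 2 -> legal
(2,3): flips 1 -> legal
(2,5): no bracket -> illegal
(2,6): no bracket -> illegal
(3,1): flips 2 -> legal
(3,5): no bracket -> illegal
(4,1): no bracket -> illegal
W mobility = 6

Answer: B=6 W=6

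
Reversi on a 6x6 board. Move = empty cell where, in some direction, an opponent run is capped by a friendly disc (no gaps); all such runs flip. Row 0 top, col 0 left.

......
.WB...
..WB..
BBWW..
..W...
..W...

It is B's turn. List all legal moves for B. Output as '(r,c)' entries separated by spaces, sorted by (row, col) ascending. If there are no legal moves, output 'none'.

Answer: (1,0) (1,3) (2,1) (3,4) (4,1) (4,3) (5,3)

Derivation:
(0,0): no bracket -> illegal
(0,1): no bracket -> illegal
(0,2): no bracket -> illegal
(1,0): flips 1 -> legal
(1,3): flips 1 -> legal
(2,0): no bracket -> illegal
(2,1): flips 1 -> legal
(2,4): no bracket -> illegal
(3,4): flips 2 -> legal
(4,1): flips 1 -> legal
(4,3): flips 1 -> legal
(4,4): no bracket -> illegal
(5,1): no bracket -> illegal
(5,3): flips 1 -> legal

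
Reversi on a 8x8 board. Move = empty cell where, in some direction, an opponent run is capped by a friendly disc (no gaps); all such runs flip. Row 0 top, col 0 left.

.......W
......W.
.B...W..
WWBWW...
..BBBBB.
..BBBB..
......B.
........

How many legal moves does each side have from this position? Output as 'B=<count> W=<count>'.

-- B to move --
(0,5): no bracket -> illegal
(0,6): no bracket -> illegal
(1,4): no bracket -> illegal
(1,5): no bracket -> illegal
(1,7): no bracket -> illegal
(2,0): flips 1 -> legal
(2,2): flips 1 -> legal
(2,3): flips 2 -> legal
(2,4): flips 2 -> legal
(2,6): no bracket -> illegal
(2,7): no bracket -> illegal
(3,5): flips 2 -> legal
(3,6): no bracket -> illegal
(4,0): no bracket -> illegal
(4,1): flips 1 -> legal
B mobility = 6
-- W to move --
(1,0): no bracket -> illegal
(1,1): flips 1 -> legal
(1,2): flips 1 -> legal
(2,0): no bracket -> illegal
(2,2): no bracket -> illegal
(2,3): no bracket -> illegal
(3,5): no bracket -> illegal
(3,6): no bracket -> illegal
(3,7): no bracket -> illegal
(4,1): no bracket -> illegal
(4,7): no bracket -> illegal
(5,1): flips 1 -> legal
(5,6): flips 1 -> legal
(5,7): no bracket -> illegal
(6,1): flips 2 -> legal
(6,2): no bracket -> illegal
(6,3): flips 2 -> legal
(6,4): flips 4 -> legal
(6,5): no bracket -> illegal
(6,7): no bracket -> illegal
(7,5): no bracket -> illegal
(7,6): no bracket -> illegal
(7,7): flips 3 -> legal
W mobility = 8

Answer: B=6 W=8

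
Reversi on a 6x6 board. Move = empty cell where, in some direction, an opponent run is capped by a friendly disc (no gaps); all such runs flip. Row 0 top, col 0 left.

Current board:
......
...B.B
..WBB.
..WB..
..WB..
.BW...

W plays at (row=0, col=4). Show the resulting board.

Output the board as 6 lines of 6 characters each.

Answer: ....W.
...W.B
..WBB.
..WB..
..WB..
.BW...

Derivation:
Place W at (0,4); scan 8 dirs for brackets.
Dir NW: edge -> no flip
Dir N: edge -> no flip
Dir NE: edge -> no flip
Dir W: first cell '.' (not opp) -> no flip
Dir E: first cell '.' (not opp) -> no flip
Dir SW: opp run (1,3) capped by W -> flip
Dir S: first cell '.' (not opp) -> no flip
Dir SE: opp run (1,5), next=edge -> no flip
All flips: (1,3)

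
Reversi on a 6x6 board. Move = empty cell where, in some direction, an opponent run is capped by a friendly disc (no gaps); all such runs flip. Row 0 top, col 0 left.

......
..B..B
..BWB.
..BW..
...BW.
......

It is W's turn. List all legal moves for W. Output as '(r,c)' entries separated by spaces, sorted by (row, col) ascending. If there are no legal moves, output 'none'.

Answer: (0,1) (1,1) (2,1) (2,5) (3,1) (4,1) (4,2) (5,3)

Derivation:
(0,1): flips 1 -> legal
(0,2): no bracket -> illegal
(0,3): no bracket -> illegal
(0,4): no bracket -> illegal
(0,5): no bracket -> illegal
(1,1): flips 1 -> legal
(1,3): no bracket -> illegal
(1,4): no bracket -> illegal
(2,1): flips 1 -> legal
(2,5): flips 1 -> legal
(3,1): flips 1 -> legal
(3,4): no bracket -> illegal
(3,5): no bracket -> illegal
(4,1): flips 1 -> legal
(4,2): flips 1 -> legal
(5,2): no bracket -> illegal
(5,3): flips 1 -> legal
(5,4): no bracket -> illegal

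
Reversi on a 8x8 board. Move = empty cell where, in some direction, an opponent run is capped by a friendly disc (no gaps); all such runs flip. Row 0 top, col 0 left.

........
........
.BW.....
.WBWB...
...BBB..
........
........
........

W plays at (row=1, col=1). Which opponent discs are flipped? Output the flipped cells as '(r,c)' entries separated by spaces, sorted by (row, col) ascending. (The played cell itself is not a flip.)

Answer: (2,1)

Derivation:
Dir NW: first cell '.' (not opp) -> no flip
Dir N: first cell '.' (not opp) -> no flip
Dir NE: first cell '.' (not opp) -> no flip
Dir W: first cell '.' (not opp) -> no flip
Dir E: first cell '.' (not opp) -> no flip
Dir SW: first cell '.' (not opp) -> no flip
Dir S: opp run (2,1) capped by W -> flip
Dir SE: first cell 'W' (not opp) -> no flip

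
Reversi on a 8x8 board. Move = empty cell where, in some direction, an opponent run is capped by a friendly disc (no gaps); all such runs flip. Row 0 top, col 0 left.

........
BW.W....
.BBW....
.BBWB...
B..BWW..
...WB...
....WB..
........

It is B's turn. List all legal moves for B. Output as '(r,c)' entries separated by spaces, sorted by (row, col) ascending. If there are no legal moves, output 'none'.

Answer: (0,0) (0,1) (0,3) (0,4) (1,2) (1,4) (2,4) (3,6) (4,6) (5,2) (5,5) (5,6) (6,3) (7,4)

Derivation:
(0,0): flips 1 -> legal
(0,1): flips 1 -> legal
(0,2): no bracket -> illegal
(0,3): flips 3 -> legal
(0,4): flips 1 -> legal
(1,2): flips 2 -> legal
(1,4): flips 1 -> legal
(2,0): no bracket -> illegal
(2,4): flips 1 -> legal
(3,5): no bracket -> illegal
(3,6): flips 1 -> legal
(4,2): no bracket -> illegal
(4,6): flips 2 -> legal
(5,2): flips 1 -> legal
(5,5): flips 2 -> legal
(5,6): flips 1 -> legal
(6,2): no bracket -> illegal
(6,3): flips 2 -> legal
(7,3): no bracket -> illegal
(7,4): flips 1 -> legal
(7,5): no bracket -> illegal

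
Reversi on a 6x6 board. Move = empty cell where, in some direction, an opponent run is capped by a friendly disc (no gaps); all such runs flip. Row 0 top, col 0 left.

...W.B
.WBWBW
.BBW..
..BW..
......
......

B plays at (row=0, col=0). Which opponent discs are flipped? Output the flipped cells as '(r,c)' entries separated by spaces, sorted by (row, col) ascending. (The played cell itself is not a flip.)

Dir NW: edge -> no flip
Dir N: edge -> no flip
Dir NE: edge -> no flip
Dir W: edge -> no flip
Dir E: first cell '.' (not opp) -> no flip
Dir SW: edge -> no flip
Dir S: first cell '.' (not opp) -> no flip
Dir SE: opp run (1,1) capped by B -> flip

Answer: (1,1)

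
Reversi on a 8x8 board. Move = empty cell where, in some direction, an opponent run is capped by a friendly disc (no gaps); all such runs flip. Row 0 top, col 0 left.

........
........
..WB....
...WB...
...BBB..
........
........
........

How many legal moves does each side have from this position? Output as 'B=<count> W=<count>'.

-- B to move --
(1,1): flips 2 -> legal
(1,2): no bracket -> illegal
(1,3): no bracket -> illegal
(2,1): flips 1 -> legal
(2,4): no bracket -> illegal
(3,1): no bracket -> illegal
(3,2): flips 1 -> legal
(4,2): no bracket -> illegal
B mobility = 3
-- W to move --
(1,2): no bracket -> illegal
(1,3): flips 1 -> legal
(1,4): no bracket -> illegal
(2,4): flips 1 -> legal
(2,5): no bracket -> illegal
(3,2): no bracket -> illegal
(3,5): flips 1 -> legal
(3,6): no bracket -> illegal
(4,2): no bracket -> illegal
(4,6): no bracket -> illegal
(5,2): no bracket -> illegal
(5,3): flips 1 -> legal
(5,4): no bracket -> illegal
(5,5): flips 1 -> legal
(5,6): no bracket -> illegal
W mobility = 5

Answer: B=3 W=5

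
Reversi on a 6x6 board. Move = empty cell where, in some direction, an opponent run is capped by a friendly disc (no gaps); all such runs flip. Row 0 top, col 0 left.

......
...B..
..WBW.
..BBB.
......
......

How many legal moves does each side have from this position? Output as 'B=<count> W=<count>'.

Answer: B=8 W=4

Derivation:
-- B to move --
(1,1): flips 1 -> legal
(1,2): flips 1 -> legal
(1,4): flips 1 -> legal
(1,5): flips 1 -> legal
(2,1): flips 1 -> legal
(2,5): flips 1 -> legal
(3,1): flips 1 -> legal
(3,5): flips 1 -> legal
B mobility = 8
-- W to move --
(0,2): flips 1 -> legal
(0,3): no bracket -> illegal
(0,4): flips 1 -> legal
(1,2): no bracket -> illegal
(1,4): no bracket -> illegal
(2,1): no bracket -> illegal
(2,5): no bracket -> illegal
(3,1): no bracket -> illegal
(3,5): no bracket -> illegal
(4,1): no bracket -> illegal
(4,2): flips 2 -> legal
(4,3): no bracket -> illegal
(4,4): flips 2 -> legal
(4,5): no bracket -> illegal
W mobility = 4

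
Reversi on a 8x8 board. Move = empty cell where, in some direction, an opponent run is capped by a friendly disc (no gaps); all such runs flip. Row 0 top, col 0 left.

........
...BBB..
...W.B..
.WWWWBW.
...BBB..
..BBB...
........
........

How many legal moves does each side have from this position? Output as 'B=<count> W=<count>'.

-- B to move --
(1,2): flips 2 -> legal
(2,0): no bracket -> illegal
(2,1): flips 1 -> legal
(2,2): flips 1 -> legal
(2,4): flips 1 -> legal
(2,6): no bracket -> illegal
(2,7): flips 1 -> legal
(3,0): flips 4 -> legal
(3,7): flips 1 -> legal
(4,0): no bracket -> illegal
(4,1): flips 2 -> legal
(4,2): no bracket -> illegal
(4,6): no bracket -> illegal
(4,7): flips 1 -> legal
B mobility = 9
-- W to move --
(0,2): no bracket -> illegal
(0,3): flips 3 -> legal
(0,4): no bracket -> illegal
(0,5): flips 1 -> legal
(0,6): no bracket -> illegal
(1,2): no bracket -> illegal
(1,6): flips 1 -> legal
(2,2): no bracket -> illegal
(2,4): no bracket -> illegal
(2,6): no bracket -> illegal
(4,1): no bracket -> illegal
(4,2): no bracket -> illegal
(4,6): no bracket -> illegal
(5,1): no bracket -> illegal
(5,5): flips 1 -> legal
(5,6): flips 1 -> legal
(6,1): flips 2 -> legal
(6,2): no bracket -> illegal
(6,3): flips 4 -> legal
(6,4): flips 2 -> legal
(6,5): flips 2 -> legal
W mobility = 9

Answer: B=9 W=9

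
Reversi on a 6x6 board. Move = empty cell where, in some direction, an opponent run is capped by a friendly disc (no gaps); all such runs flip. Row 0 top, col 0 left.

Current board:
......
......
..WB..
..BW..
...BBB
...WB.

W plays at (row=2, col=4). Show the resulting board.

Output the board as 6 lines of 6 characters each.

Place W at (2,4); scan 8 dirs for brackets.
Dir NW: first cell '.' (not opp) -> no flip
Dir N: first cell '.' (not opp) -> no flip
Dir NE: first cell '.' (not opp) -> no flip
Dir W: opp run (2,3) capped by W -> flip
Dir E: first cell '.' (not opp) -> no flip
Dir SW: first cell 'W' (not opp) -> no flip
Dir S: first cell '.' (not opp) -> no flip
Dir SE: first cell '.' (not opp) -> no flip
All flips: (2,3)

Answer: ......
......
..WWW.
..BW..
...BBB
...WB.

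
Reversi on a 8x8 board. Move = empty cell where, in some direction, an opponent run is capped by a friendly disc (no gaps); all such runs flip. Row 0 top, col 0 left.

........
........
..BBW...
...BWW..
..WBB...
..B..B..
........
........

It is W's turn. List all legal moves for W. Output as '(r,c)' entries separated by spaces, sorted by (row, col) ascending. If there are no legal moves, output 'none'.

Answer: (1,2) (2,1) (3,2) (4,5) (5,3) (5,4) (6,1) (6,2)

Derivation:
(1,1): no bracket -> illegal
(1,2): flips 1 -> legal
(1,3): no bracket -> illegal
(1,4): no bracket -> illegal
(2,1): flips 2 -> legal
(3,1): no bracket -> illegal
(3,2): flips 1 -> legal
(4,1): no bracket -> illegal
(4,5): flips 2 -> legal
(4,6): no bracket -> illegal
(5,1): no bracket -> illegal
(5,3): flips 1 -> legal
(5,4): flips 1 -> legal
(5,6): no bracket -> illegal
(6,1): flips 2 -> legal
(6,2): flips 1 -> legal
(6,3): no bracket -> illegal
(6,4): no bracket -> illegal
(6,5): no bracket -> illegal
(6,6): no bracket -> illegal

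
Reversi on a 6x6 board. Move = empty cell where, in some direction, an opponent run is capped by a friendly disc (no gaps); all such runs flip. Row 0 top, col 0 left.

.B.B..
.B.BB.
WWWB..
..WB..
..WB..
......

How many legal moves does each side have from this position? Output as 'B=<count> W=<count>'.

-- B to move --
(1,0): flips 2 -> legal
(1,2): no bracket -> illegal
(3,0): no bracket -> illegal
(3,1): flips 3 -> legal
(4,1): flips 2 -> legal
(5,1): flips 1 -> legal
(5,2): no bracket -> illegal
(5,3): no bracket -> illegal
B mobility = 4
-- W to move --
(0,0): flips 1 -> legal
(0,2): flips 1 -> legal
(0,4): flips 1 -> legal
(0,5): flips 2 -> legal
(1,0): no bracket -> illegal
(1,2): no bracket -> illegal
(1,5): no bracket -> illegal
(2,4): flips 2 -> legal
(2,5): no bracket -> illegal
(3,4): flips 1 -> legal
(4,4): flips 2 -> legal
(5,2): no bracket -> illegal
(5,3): no bracket -> illegal
(5,4): flips 1 -> legal
W mobility = 8

Answer: B=4 W=8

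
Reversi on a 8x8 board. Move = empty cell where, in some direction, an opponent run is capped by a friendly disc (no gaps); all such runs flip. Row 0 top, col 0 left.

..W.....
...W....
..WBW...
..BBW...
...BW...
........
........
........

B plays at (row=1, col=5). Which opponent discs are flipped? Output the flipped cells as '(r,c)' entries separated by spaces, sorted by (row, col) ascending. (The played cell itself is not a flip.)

Answer: (2,4)

Derivation:
Dir NW: first cell '.' (not opp) -> no flip
Dir N: first cell '.' (not opp) -> no flip
Dir NE: first cell '.' (not opp) -> no flip
Dir W: first cell '.' (not opp) -> no flip
Dir E: first cell '.' (not opp) -> no flip
Dir SW: opp run (2,4) capped by B -> flip
Dir S: first cell '.' (not opp) -> no flip
Dir SE: first cell '.' (not opp) -> no flip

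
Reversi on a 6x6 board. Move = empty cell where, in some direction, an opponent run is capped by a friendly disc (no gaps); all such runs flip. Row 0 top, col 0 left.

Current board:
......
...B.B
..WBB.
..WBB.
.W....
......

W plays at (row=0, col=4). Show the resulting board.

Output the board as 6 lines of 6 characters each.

Place W at (0,4); scan 8 dirs for brackets.
Dir NW: edge -> no flip
Dir N: edge -> no flip
Dir NE: edge -> no flip
Dir W: first cell '.' (not opp) -> no flip
Dir E: first cell '.' (not opp) -> no flip
Dir SW: opp run (1,3) capped by W -> flip
Dir S: first cell '.' (not opp) -> no flip
Dir SE: opp run (1,5), next=edge -> no flip
All flips: (1,3)

Answer: ....W.
...W.B
..WBB.
..WBB.
.W....
......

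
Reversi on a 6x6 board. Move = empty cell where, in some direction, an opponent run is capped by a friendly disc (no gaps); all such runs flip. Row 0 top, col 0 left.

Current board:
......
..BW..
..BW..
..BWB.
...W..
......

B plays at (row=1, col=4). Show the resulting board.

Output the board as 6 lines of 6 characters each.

Place B at (1,4); scan 8 dirs for brackets.
Dir NW: first cell '.' (not opp) -> no flip
Dir N: first cell '.' (not opp) -> no flip
Dir NE: first cell '.' (not opp) -> no flip
Dir W: opp run (1,3) capped by B -> flip
Dir E: first cell '.' (not opp) -> no flip
Dir SW: opp run (2,3) capped by B -> flip
Dir S: first cell '.' (not opp) -> no flip
Dir SE: first cell '.' (not opp) -> no flip
All flips: (1,3) (2,3)

Answer: ......
..BBB.
..BB..
..BWB.
...W..
......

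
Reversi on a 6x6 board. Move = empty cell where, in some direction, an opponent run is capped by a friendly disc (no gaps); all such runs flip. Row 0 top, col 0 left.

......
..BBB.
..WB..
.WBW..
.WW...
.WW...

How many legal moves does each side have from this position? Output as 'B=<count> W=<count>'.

-- B to move --
(1,1): no bracket -> illegal
(2,0): no bracket -> illegal
(2,1): flips 1 -> legal
(2,4): no bracket -> illegal
(3,0): flips 1 -> legal
(3,4): flips 1 -> legal
(4,0): flips 2 -> legal
(4,3): flips 1 -> legal
(4,4): no bracket -> illegal
(5,0): flips 1 -> legal
(5,3): no bracket -> illegal
B mobility = 6
-- W to move --
(0,1): no bracket -> illegal
(0,2): flips 1 -> legal
(0,3): flips 2 -> legal
(0,4): flips 1 -> legal
(0,5): flips 3 -> legal
(1,1): no bracket -> illegal
(1,5): no bracket -> illegal
(2,1): no bracket -> illegal
(2,4): flips 1 -> legal
(2,5): no bracket -> illegal
(3,4): no bracket -> illegal
(4,3): no bracket -> illegal
W mobility = 5

Answer: B=6 W=5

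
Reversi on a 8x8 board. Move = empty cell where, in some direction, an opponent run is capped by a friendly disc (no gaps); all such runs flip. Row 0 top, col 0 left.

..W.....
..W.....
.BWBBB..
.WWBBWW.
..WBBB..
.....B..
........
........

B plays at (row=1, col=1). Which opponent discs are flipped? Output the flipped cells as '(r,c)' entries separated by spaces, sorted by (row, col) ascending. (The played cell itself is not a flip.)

Answer: (2,2)

Derivation:
Dir NW: first cell '.' (not opp) -> no flip
Dir N: first cell '.' (not opp) -> no flip
Dir NE: opp run (0,2), next=edge -> no flip
Dir W: first cell '.' (not opp) -> no flip
Dir E: opp run (1,2), next='.' -> no flip
Dir SW: first cell '.' (not opp) -> no flip
Dir S: first cell 'B' (not opp) -> no flip
Dir SE: opp run (2,2) capped by B -> flip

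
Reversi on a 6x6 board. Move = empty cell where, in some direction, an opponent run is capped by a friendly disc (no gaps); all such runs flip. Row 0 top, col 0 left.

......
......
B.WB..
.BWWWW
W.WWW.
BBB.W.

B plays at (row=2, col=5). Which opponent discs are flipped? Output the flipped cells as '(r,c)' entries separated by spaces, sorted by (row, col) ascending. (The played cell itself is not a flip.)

Answer: (3,4) (4,3)

Derivation:
Dir NW: first cell '.' (not opp) -> no flip
Dir N: first cell '.' (not opp) -> no flip
Dir NE: edge -> no flip
Dir W: first cell '.' (not opp) -> no flip
Dir E: edge -> no flip
Dir SW: opp run (3,4) (4,3) capped by B -> flip
Dir S: opp run (3,5), next='.' -> no flip
Dir SE: edge -> no flip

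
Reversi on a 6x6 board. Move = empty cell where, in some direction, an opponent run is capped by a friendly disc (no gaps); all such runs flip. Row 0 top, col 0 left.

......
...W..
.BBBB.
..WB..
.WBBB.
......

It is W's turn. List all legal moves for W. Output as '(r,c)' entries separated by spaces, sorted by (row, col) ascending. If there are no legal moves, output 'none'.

(1,0): flips 1 -> legal
(1,1): no bracket -> illegal
(1,2): flips 1 -> legal
(1,4): flips 1 -> legal
(1,5): no bracket -> illegal
(2,0): no bracket -> illegal
(2,5): no bracket -> illegal
(3,0): no bracket -> illegal
(3,1): flips 1 -> legal
(3,4): flips 1 -> legal
(3,5): flips 1 -> legal
(4,5): flips 3 -> legal
(5,1): no bracket -> illegal
(5,2): flips 1 -> legal
(5,3): flips 3 -> legal
(5,4): flips 1 -> legal
(5,5): no bracket -> illegal

Answer: (1,0) (1,2) (1,4) (3,1) (3,4) (3,5) (4,5) (5,2) (5,3) (5,4)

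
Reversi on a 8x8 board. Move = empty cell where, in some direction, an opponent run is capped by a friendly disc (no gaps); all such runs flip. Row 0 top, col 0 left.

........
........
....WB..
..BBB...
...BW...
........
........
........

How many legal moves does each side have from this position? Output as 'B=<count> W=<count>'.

-- B to move --
(1,3): no bracket -> illegal
(1,4): flips 1 -> legal
(1,5): flips 1 -> legal
(2,3): flips 1 -> legal
(3,5): no bracket -> illegal
(4,5): flips 1 -> legal
(5,3): no bracket -> illegal
(5,4): flips 1 -> legal
(5,5): flips 1 -> legal
B mobility = 6
-- W to move --
(1,4): no bracket -> illegal
(1,5): no bracket -> illegal
(1,6): no bracket -> illegal
(2,1): no bracket -> illegal
(2,2): flips 1 -> legal
(2,3): no bracket -> illegal
(2,6): flips 1 -> legal
(3,1): no bracket -> illegal
(3,5): no bracket -> illegal
(3,6): no bracket -> illegal
(4,1): no bracket -> illegal
(4,2): flips 2 -> legal
(4,5): no bracket -> illegal
(5,2): no bracket -> illegal
(5,3): no bracket -> illegal
(5,4): no bracket -> illegal
W mobility = 3

Answer: B=6 W=3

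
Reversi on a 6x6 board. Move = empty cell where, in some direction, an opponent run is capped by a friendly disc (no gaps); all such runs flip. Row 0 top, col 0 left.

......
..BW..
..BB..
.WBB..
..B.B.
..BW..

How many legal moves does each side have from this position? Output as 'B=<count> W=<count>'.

Answer: B=7 W=5

Derivation:
-- B to move --
(0,2): no bracket -> illegal
(0,3): flips 1 -> legal
(0,4): flips 1 -> legal
(1,4): flips 1 -> legal
(2,0): flips 1 -> legal
(2,1): no bracket -> illegal
(2,4): no bracket -> illegal
(3,0): flips 1 -> legal
(4,0): flips 1 -> legal
(4,1): no bracket -> illegal
(4,3): no bracket -> illegal
(5,4): flips 1 -> legal
B mobility = 7
-- W to move --
(0,1): no bracket -> illegal
(0,2): no bracket -> illegal
(0,3): no bracket -> illegal
(1,1): flips 1 -> legal
(1,4): no bracket -> illegal
(2,1): no bracket -> illegal
(2,4): no bracket -> illegal
(3,4): flips 2 -> legal
(3,5): flips 1 -> legal
(4,1): no bracket -> illegal
(4,3): flips 2 -> legal
(4,5): no bracket -> illegal
(5,1): flips 1 -> legal
(5,4): no bracket -> illegal
(5,5): no bracket -> illegal
W mobility = 5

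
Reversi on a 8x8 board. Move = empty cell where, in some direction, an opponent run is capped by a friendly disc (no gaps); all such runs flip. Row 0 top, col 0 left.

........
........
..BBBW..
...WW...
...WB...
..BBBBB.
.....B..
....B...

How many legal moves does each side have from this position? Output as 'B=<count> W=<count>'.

Answer: B=5 W=12

Derivation:
-- B to move --
(1,4): no bracket -> illegal
(1,5): no bracket -> illegal
(1,6): flips 3 -> legal
(2,6): flips 1 -> legal
(3,2): flips 1 -> legal
(3,5): no bracket -> illegal
(3,6): no bracket -> illegal
(4,2): flips 2 -> legal
(4,5): flips 1 -> legal
B mobility = 5
-- W to move --
(1,1): flips 1 -> legal
(1,2): flips 1 -> legal
(1,3): flips 1 -> legal
(1,4): flips 1 -> legal
(1,5): flips 1 -> legal
(2,1): flips 3 -> legal
(3,1): no bracket -> illegal
(3,2): no bracket -> illegal
(3,5): no bracket -> illegal
(4,1): no bracket -> illegal
(4,2): no bracket -> illegal
(4,5): flips 1 -> legal
(4,6): no bracket -> illegal
(4,7): no bracket -> illegal
(5,1): no bracket -> illegal
(5,7): no bracket -> illegal
(6,1): flips 1 -> legal
(6,2): no bracket -> illegal
(6,3): flips 1 -> legal
(6,4): flips 2 -> legal
(6,6): flips 2 -> legal
(6,7): no bracket -> illegal
(7,3): no bracket -> illegal
(7,5): no bracket -> illegal
(7,6): flips 2 -> legal
W mobility = 12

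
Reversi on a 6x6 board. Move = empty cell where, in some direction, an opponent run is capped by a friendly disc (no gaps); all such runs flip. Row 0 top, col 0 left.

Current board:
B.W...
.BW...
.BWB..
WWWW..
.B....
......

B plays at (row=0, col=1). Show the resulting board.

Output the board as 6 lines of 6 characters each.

Answer: BBW...
.BB...
.BWB..
WWWW..
.B....
......

Derivation:
Place B at (0,1); scan 8 dirs for brackets.
Dir NW: edge -> no flip
Dir N: edge -> no flip
Dir NE: edge -> no flip
Dir W: first cell 'B' (not opp) -> no flip
Dir E: opp run (0,2), next='.' -> no flip
Dir SW: first cell '.' (not opp) -> no flip
Dir S: first cell 'B' (not opp) -> no flip
Dir SE: opp run (1,2) capped by B -> flip
All flips: (1,2)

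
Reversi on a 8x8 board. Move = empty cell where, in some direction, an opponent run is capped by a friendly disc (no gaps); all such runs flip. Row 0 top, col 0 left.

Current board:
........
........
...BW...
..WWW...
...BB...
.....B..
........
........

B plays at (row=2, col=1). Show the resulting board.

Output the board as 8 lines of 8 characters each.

Place B at (2,1); scan 8 dirs for brackets.
Dir NW: first cell '.' (not opp) -> no flip
Dir N: first cell '.' (not opp) -> no flip
Dir NE: first cell '.' (not opp) -> no flip
Dir W: first cell '.' (not opp) -> no flip
Dir E: first cell '.' (not opp) -> no flip
Dir SW: first cell '.' (not opp) -> no flip
Dir S: first cell '.' (not opp) -> no flip
Dir SE: opp run (3,2) capped by B -> flip
All flips: (3,2)

Answer: ........
........
.B.BW...
..BWW...
...BB...
.....B..
........
........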